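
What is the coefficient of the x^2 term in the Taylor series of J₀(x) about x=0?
Expand to order 2: J₀(x) = 1 - x^2/4 + O(x^3).
The coefficient of x^2 is -1/4.

Final answer: -1/4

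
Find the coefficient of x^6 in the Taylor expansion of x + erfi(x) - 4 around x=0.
Expand to order 6: x + erfi(x) - 4 = x^5/(5·√(π)) + 2·x^3/(3·√(π)) + x·(1 + 2/√(π)) - 4 + O(x^7).
The coefficient of x^6 is 0.

Final answer: 0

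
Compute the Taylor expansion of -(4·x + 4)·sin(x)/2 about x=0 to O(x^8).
x^7/2520 - x^6/60 - x^5/60 + x^4/3 + x^3/3 - 2·x^2 - 2·x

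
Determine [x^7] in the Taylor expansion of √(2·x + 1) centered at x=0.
Expand to order 7: √(2·x + 1) = 33·x^7/16 - 21·x^6/16 + 7·x^5/8 - 5·x^4/8 + x^3/2 - x^2/2 + x + 1 + O(x^8).
The coefficient of x^7 is 33/16.

Final answer: 33/16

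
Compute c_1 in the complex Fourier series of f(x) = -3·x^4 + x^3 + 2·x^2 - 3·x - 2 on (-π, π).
Compute the real Fourier coefficients first: a_1 = -152 + 24·π^2, b_1 = -18 + 2·π^2.
Then c_1 = (a_1 − i·b_1)/2 = -76 + 12·π^2 - i·π^2 + 9·i.

Final answer: -76 + 12·π^2 - i·π^2 + 9·i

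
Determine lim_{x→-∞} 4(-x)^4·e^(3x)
This is a 0·∞ indeterminate form at x → -∞.
Rewrite the product as 4(-x)^4 / e^(-3x) (an ∞/∞ form) and apply L'Hôpital, or use the standard hierarchy e^(3|x|) ≫ |(-x)^4| as x → -∞.
The indeterminate product → 0, so the limit = 0.

Final answer: 0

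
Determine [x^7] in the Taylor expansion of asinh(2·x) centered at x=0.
Expand to order 7: asinh(2·x) = -40·x^7/7 + 12·x^5/5 - 4·x^3/3 + 2·x + O(x^8).
The coefficient of x^7 is -40/7.

Final answer: -40/7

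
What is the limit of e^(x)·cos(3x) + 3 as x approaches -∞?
Evaluate the dominant behaviour as x → -∞; each term tends to a finite value or vanishes.
Limit = 3.

Final answer: 3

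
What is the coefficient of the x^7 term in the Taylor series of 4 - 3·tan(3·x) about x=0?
Expand to order 7: 4 - 3·tan(3·x) = -12393·x^7/35 - 486·x^5/5 - 27·x^3 - 9·x + 4 + O(x^8).
The coefficient of x^7 is -12393/35.

Final answer: -12393/35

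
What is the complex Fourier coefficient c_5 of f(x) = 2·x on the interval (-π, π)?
Compute the real Fourier coefficients first: a_5 = 0, b_5 = 4/5.
Then c_5 = (a_5 − i·b_5)/2 = -2·i/5.

Final answer: -2·i/5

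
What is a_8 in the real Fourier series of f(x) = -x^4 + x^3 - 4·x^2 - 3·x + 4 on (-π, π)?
a_8 = (1/π) ∫_{-π}^{π} f(x)·cos(8x) dx.
Evaluate the integral (use parity and integration by parts as needed): a_8 = -π^2/8 - 61/256.

Final answer: -π^2/8 - 61/256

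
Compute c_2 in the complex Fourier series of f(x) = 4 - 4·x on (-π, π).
Compute the real Fourier coefficients first: a_2 = 0, b_2 = 4.
Then c_2 = (a_2 − i·b_2)/2 = -2·i.

Final answer: -2·i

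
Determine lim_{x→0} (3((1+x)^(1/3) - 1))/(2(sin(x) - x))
Both numerator and denominator → 0 as x → 0; this is a 0/0 indeterminate form.
Expand each to leading order near x = 0: numerator ~ x, denominator ~ -x^3/3.
The limit of the ratio is -∞.

Final answer: -∞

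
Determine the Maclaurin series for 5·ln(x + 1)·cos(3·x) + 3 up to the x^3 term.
-125·x^3/6 - 5·x^2/2 + 5·x + 3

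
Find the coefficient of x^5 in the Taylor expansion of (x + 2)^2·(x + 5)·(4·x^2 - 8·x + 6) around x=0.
Expand to order 5: (x + 2)^2·(x + 5)·(4·x^2 - 8·x + 6) = 4·x^5 + 28·x^4 + 30·x^3 - 58·x^2 - 16·x + 120 + O(x^6).
The coefficient of x^5 is 4.

Final answer: 4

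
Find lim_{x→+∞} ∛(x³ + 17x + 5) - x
This is an ∞ − ∞ indeterminate form.
Multiply by (A² + AB + B²)/(A² + AB + B²) where A = ∛(x³+17x + 5), B = x to use A³ − B³ = (A−B)(A²+AB+B²); the x³ terms cancel, leaving (17x + 5)/(A²+AB+B²) with denominator ~ 3x², so the limit is 0.
Limit = 0.

Final answer: 0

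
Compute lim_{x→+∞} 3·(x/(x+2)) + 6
Evaluate the dominant behaviour as x → +∞; each term tends to a finite value or vanishes.
Limit = 9.

Final answer: 9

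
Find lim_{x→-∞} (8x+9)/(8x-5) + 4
Evaluate the dominant behaviour as x → -∞; each term tends to a finite value or vanishes.
Limit = 5.

Final answer: 5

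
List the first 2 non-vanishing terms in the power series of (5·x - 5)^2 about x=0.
25 - 50·x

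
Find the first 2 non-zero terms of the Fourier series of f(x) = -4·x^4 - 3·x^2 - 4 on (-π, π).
(-180 + 32·π^2)·cos(x) - 4·π^4/5 - π^2 - 4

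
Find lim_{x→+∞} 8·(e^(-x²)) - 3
Evaluate the dominant behaviour as x → +∞; each term tends to a finite value or vanishes.
Limit = -3.

Final answer: -3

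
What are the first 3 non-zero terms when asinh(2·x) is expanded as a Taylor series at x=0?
12·x^5/5 - 4·x^3/3 + 2·x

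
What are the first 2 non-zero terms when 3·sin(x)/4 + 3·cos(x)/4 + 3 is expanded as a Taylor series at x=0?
3·x/4 + 15/4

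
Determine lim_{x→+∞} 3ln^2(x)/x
This is an ∞/∞ indeterminate form as x → +∞.
The polynomial denominator x dominates the logarithmic numerator (any positive power of x ≫ ln^2(x) as x → ∞), so the quotient → 0.
Limit = 0.

Final answer: 0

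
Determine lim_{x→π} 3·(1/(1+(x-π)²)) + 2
Direct substitution at x = π gives 5.

Final answer: 5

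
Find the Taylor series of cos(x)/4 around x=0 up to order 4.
x^4/96 - x^2/8 + 1/4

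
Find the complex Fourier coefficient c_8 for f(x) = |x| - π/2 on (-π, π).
Compute the real Fourier coefficients first: a_8 = 0, b_8 = 0.
Then c_8 = (a_8 − i·b_8)/2 = 0.

Final answer: 0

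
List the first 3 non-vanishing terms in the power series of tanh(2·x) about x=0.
64·x^5/15 - 8·x^3/3 + 2·x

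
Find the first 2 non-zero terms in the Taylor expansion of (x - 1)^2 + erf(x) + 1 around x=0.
x·(-2 + 2/√(π)) + 2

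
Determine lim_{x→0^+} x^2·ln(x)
This is a 0·∞ indeterminate form at x → 0⁺.
Rewrite the product as ln(x) / x^(-2) and apply L'Hôpital, or use the standard hierarchy x^(-2) ≫ |ln x| as x → 0⁺.
The indeterminate product → 0, so the limit = 0.

Final answer: 0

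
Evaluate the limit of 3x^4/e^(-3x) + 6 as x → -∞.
The quotient is an ∞/∞ indeterminate form as x → -∞.
Compare growth rates of the dominant terms (exponentials ≫ polynomials ≫ logarithms), or apply L'Hôpital's rule; the quotient → 0.
Adding the constant: 0 + 6 = 6. Limit = 6.

Final answer: 6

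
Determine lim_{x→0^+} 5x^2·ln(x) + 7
The product is a 0·∞ indeterminate form at x → 0⁺.
Rewrite the product as 5·ln(x) / x^(-2) and apply L'Hôpital, or use the standard hierarchy x^(-2) ≫ |ln x| as x → 0⁺.
The indeterminate product → 0, so the limit = 7.

Final answer: 7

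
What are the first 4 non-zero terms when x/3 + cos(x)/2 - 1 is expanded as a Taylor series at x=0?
x^4/48 - x^2/4 + x/3 - 1/2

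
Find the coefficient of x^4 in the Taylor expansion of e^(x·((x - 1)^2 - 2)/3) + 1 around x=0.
Expand to order 4: e^(x·((x - 1)^2 - 2)/3) + 1 = 145·x^4/1944 + 89·x^3/162 - 11·x^2/18 - x/3 + 2 + O(x^5).
The coefficient of x^4 is 145/1944.

Final answer: 145/1944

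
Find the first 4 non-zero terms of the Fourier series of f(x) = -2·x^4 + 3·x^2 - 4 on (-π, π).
(-108 + 16·π^2)·cos(x) + (9 - 4·π^2)·cos(2·x) + (-68/27 + 16·π^2/9)·cos(3·x) - 2·π^4/5 - 4 + π^2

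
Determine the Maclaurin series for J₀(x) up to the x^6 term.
-x^6/2304 + x^4/64 - x^2/4 + 1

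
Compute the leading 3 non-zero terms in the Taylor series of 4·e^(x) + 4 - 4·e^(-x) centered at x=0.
4·x^3/3 + 8·x + 4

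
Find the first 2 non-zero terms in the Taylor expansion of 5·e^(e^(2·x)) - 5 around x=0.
10·e·x - 5 + 5·e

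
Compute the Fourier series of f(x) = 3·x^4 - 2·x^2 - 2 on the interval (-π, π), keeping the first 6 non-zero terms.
(152 - 24·π^2)·cos(x) + (-11 + 6·π^2)·cos(2·x) + (8/3 - 8·π^2/3)·cos(3·x) + (-17/16 + 3·π^2/2)·cos(4·x) + (344/625 - 24·π^2/25)·cos(5·x) - 2·π^2/3 - 2 + 3·π^4/5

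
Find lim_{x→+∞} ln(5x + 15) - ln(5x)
This is an ∞ − ∞ indeterminate form.
Combine the logarithms: ln(5x+15) − ln(5x) = ln((5x+15)/(5x)) = ln(1 + 15/(5x)) → ln(1) = 0.
Limit = 0.

Final answer: 0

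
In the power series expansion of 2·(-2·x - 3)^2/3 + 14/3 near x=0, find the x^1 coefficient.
Expand to order 1: 2·(-2·x - 3)^2/3 + 14/3 = 8·x + 32/3 + O(x^2).
The coefficient of x^1 is 8.

Final answer: 8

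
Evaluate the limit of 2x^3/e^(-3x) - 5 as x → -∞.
The quotient is an ∞/∞ indeterminate form as x → -∞.
Compare growth rates of the dominant terms (exponentials ≫ polynomials ≫ logarithms), or apply L'Hôpital's rule; the quotient → 0.
Adding the constant: 0 - 5 = -5. Limit = -5.

Final answer: -5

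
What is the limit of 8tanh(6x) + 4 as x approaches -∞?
Evaluate the dominant behaviour as x → -∞; each term tends to a finite value or vanishes.
Limit = -4.

Final answer: -4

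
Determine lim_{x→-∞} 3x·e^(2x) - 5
The product is a 0·∞ indeterminate form at x → -∞.
Rewrite the product as 3x / e^(-2x) (an ∞/∞ form) and apply L'Hôpital, or use the standard hierarchy e^(2|x|) ≫ |x| as x → -∞.
The indeterminate product → 0, so the limit = -5.

Final answer: -5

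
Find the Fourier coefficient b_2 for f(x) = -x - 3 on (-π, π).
b_2 = (1/π) ∫_{-π}^{π} f(x)·sin(2x) dx.
Evaluate the integral (use parity and integration by parts as needed): b_2 = 1.

Final answer: 1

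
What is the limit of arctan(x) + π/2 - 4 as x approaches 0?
Direct substitution at x = 0 gives -4 + π/2.

Final answer: -4 + π/2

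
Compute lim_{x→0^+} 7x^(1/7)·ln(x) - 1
The product is a 0·∞ indeterminate form at x → 0⁺.
Rewrite the product as 7·ln(x) / x^(-1/7) and apply L'Hôpital, or use the standard hierarchy x^(-1/7) ≫ |ln x| as x → 0⁺.
The indeterminate product → 0, so the limit = -1.

Final answer: -1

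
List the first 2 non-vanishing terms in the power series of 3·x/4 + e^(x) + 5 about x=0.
7·x/4 + 6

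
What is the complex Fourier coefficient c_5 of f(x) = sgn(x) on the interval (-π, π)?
Compute the real Fourier coefficients first: a_5 = 0, b_5 = 4/(5·π).
Then c_5 = (a_5 − i·b_5)/2 = -2·i/(5·π).

Final answer: -2·i/(5·π)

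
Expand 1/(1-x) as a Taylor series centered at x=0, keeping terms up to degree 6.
x^6 + x^5 + x^4 + x^3 + x^2 + x + 1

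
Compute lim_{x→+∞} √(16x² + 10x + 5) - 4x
As x → +∞: multiply by the conjugate to get (10x+5)/(√(16x²+10x+5)+4x); the denominator ~ 8x, so the limit is 10/8 = 5/4.
Limit = 5/4.

Final answer: 5/4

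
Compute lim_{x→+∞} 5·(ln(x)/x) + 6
Evaluate the dominant behaviour as x → +∞; each term tends to a finite value or vanishes.
Limit = 6.

Final answer: 6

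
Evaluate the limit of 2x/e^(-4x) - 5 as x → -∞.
The quotient is an ∞/∞ indeterminate form as x → -∞.
Compare growth rates of the dominant terms (exponentials ≫ polynomials ≫ logarithms), or apply L'Hôpital's rule; the quotient → 0.
Adding the constant: 0 - 5 = -5. Limit = -5.

Final answer: -5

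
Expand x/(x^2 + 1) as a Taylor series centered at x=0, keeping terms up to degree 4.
-x^3 + x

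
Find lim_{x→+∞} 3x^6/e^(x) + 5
The quotient is an ∞/∞ indeterminate form as x → +∞.
The exponential denominator e^(x) dominates the polynomial numerator (e^x ≫ x^6 as x → ∞), so the quotient → 0.
Adding the constant: 0 + 5 = 5. Limit = 5.

Final answer: 5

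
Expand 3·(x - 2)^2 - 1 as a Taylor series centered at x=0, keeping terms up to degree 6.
3·x^2 - 12·x + 11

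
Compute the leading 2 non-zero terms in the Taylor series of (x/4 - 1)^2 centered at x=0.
1 - x/2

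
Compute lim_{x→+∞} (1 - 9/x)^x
As x → +∞: this is the defining limit (1 - 9/x)^x → e^(-9).
Limit = e^(-9).

Final answer: e^(-9)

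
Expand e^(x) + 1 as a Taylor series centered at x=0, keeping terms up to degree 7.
x^7/5040 + x^6/720 + x^5/120 + x^4/24 + x^3/6 + x^2/2 + x + 2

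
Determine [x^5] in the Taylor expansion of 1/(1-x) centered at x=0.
Expand to order 5: 1/(1-x) = x^5 + x^4 + x^3 + x^2 + x + 1 + O(x^6).
The coefficient of x^5 is 1.

Final answer: 1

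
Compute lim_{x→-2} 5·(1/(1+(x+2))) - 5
Direct substitution at x = -2 gives 0.

Final answer: 0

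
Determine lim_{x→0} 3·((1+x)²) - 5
Direct substitution at x = 0 gives -2.

Final answer: -2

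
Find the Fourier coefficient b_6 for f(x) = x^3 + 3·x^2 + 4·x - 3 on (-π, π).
b_6 = (1/π) ∫_{-π}^{π} f(x)·sin(6x) dx.
Evaluate the integral (use parity and integration by parts as needed): b_6 = -π^2/3 - 23/18.

Final answer: -π^2/3 - 23/18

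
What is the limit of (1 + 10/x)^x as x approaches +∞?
As x → +∞: this is the defining limit (1 + 10/x)^x → e^10.
Limit = e^(10).

Final answer: e^(10)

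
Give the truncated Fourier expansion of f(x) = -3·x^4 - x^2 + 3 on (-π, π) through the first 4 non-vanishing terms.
(-140 + 24·π^2)·cos(x) + (8 - 6·π^2)·cos(2·x) + (-4/3 + 8·π^2/3)·cos(3·x) - 3·π^4/5 - π^2/3 + 3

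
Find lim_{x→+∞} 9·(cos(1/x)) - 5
Evaluate the dominant behaviour as x → +∞; each term tends to a finite value or vanishes.
Limit = 4.

Final answer: 4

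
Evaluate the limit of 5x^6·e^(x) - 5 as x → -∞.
The product is a 0·∞ indeterminate form at x → -∞.
Rewrite the product as 5x^6 / e^(-x) (an ∞/∞ form) and apply L'Hôpital, or use the standard hierarchy e^(|x|) ≫ |x^6| as x → -∞.
The indeterminate product → 0, so the limit = -5.

Final answer: -5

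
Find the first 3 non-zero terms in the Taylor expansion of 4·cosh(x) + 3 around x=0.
x^4/6 + 2·x^2 + 7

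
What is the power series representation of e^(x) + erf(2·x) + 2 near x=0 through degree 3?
x^3·(1/6 - 16/(3·√(π))) + x^2/2 + x·(1 + 4/√(π)) + 3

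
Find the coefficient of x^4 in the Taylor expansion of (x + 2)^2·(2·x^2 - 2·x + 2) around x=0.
Expand to order 4: (x + 2)^2·(2·x^2 - 2·x + 2) = 2·x^4 + 6·x^3 + 2·x^2 + 8 + O(x^5).
The coefficient of x^4 is 2.

Final answer: 2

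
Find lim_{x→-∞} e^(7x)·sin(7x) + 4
Evaluate the dominant behaviour as x → -∞; each term tends to a finite value or vanishes.
Limit = 4.

Final answer: 4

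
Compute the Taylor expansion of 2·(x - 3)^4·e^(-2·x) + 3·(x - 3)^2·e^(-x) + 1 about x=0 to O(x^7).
2885·x^6/16 - 15387·x^5/40 + 5341·x^4/8 - 1809·x^3/2 + 1797·x^2/2 - 585·x + 190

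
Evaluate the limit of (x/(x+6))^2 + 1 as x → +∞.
As x → +∞: x/(x+6) = 1/(1 + 6/x) → 1, and the 2nd power of a limit-1 base also → 1; with the additive constant, 1 + 1 = 2.
Limit = 2.

Final answer: 2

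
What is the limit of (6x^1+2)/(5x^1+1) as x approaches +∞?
This is an ∞/∞ indeterminate form as x → +∞.
Divide numerator and denominator by x and let the lower-order terms vanish; the leading terms give 6/5.
Limit = 6/5.

Final answer: 6/5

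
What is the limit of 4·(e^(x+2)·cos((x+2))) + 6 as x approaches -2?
Direct substitution at x = -2 gives 10.

Final answer: 10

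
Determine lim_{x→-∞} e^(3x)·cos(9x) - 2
Evaluate the dominant behaviour as x → -∞; each term tends to a finite value or vanishes.
Limit = -2.

Final answer: -2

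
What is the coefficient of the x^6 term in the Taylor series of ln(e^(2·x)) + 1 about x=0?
Expand to order 6: ln(e^(2·x)) + 1 = 2·x + 1 + O(x^7).
The coefficient of x^6 is 0.

Final answer: 0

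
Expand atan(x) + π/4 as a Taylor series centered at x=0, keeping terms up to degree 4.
-x^3/3 + x + π/4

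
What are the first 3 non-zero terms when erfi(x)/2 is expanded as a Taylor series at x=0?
x^5/(10·√(π)) + x^3/(3·√(π)) + x/√(π)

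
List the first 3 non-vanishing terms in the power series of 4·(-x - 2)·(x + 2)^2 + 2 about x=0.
-24·x^2 - 48·x - 30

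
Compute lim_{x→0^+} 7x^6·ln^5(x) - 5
The product is a 0·∞ indeterminate form at x → 0⁺.
Rewrite the product as 7·ln^5(x) / x^(-6) and apply L'Hôpital, or use the standard hierarchy x^(-6) ≫ |ln x|^5 as x → 0⁺.
The indeterminate product → 0, so the limit = -5.

Final answer: -5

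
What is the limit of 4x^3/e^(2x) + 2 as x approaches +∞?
The quotient is an ∞/∞ indeterminate form as x → +∞.
The exponential denominator e^(2x) dominates the polynomial numerator (e^x ≫ x^3 as x → ∞), so the quotient → 0.
Adding the constant: 0 + 2 = 2. Limit = 2.

Final answer: 2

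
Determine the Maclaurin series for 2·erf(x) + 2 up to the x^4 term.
-4·x^3/(3·√(π)) + 4·x/√(π) + 2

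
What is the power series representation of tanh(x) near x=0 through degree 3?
-x^3/3 + x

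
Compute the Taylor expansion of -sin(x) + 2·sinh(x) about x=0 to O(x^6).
x^5/120 + x^3/2 + x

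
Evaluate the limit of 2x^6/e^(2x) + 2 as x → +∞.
The quotient is an ∞/∞ indeterminate form as x → +∞.
The exponential denominator e^(2x) dominates the polynomial numerator (e^x ≫ x^6 as x → ∞), so the quotient → 0.
Adding the constant: 0 + 2 = 2. Limit = 2.

Final answer: 2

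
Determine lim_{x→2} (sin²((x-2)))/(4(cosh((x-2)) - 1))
Both numerator and denominator → 0 as x → 2; this is a 0/0 indeterminate form.
Expand each to leading order near x = 2: numerator ~ (x - 2)^2, denominator ~ 2·(x - 2)^2.
The limit of the ratio is 1/2.

Final answer: 1/2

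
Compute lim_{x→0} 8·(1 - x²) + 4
Direct substitution at x = 0 gives 12.

Final answer: 12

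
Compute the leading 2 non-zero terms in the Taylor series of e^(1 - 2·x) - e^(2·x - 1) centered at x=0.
x·(-2·e - 2·e^(-1)) - e^(-1) + e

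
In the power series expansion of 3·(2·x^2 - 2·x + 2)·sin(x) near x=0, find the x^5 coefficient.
Expand to order 5: 3·(2·x^2 - 2·x + 2)·sin(x) = -19·x^5/20 + x^4 + 5·x^3 - 6·x^2 + 6·x + O(x^6).
The coefficient of x^5 is -19/20.

Final answer: -19/20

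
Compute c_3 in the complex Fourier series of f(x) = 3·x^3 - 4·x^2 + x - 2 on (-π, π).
Compute the real Fourier coefficients first: a_3 = 16/9, b_3 = -2/3 + 2·π^2.
Then c_3 = (a_3 − i·b_3)/2 = 8/9 - i·π^2 + i/3.

Final answer: 8/9 - i·π^2 + i/3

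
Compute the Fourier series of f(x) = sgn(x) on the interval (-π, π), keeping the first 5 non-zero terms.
4·sin(x)/π + 4·sin(3·x)/(3·π) + 4·sin(5·x)/(5·π) + 4·sin(7·x)/(7·π) + 4·sin(9·x)/(9·π)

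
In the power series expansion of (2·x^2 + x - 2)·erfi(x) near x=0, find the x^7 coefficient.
Expand to order 7: (2·x^2 + x - 2)·erfi(x) = 32·x^7/(105·√(π)) + x^6/(5·√(π)) + 14·x^5/(15·√(π)) + 2·x^4/(3·√(π)) + 8·x^3/(3·√(π)) + 2·x^2/√(π) - 4·x/√(π) + O(x^8).
The coefficient of x^7 is 32/(105·√(π)).

Final answer: 32/(105·√(π))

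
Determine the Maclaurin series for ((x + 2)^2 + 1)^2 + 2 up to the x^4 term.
x^4 + 8·x^3 + 26·x^2 + 40·x + 27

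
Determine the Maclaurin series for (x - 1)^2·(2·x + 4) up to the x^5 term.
2·x^3 - 6·x + 4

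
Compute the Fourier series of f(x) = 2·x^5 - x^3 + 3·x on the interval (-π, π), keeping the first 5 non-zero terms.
(-82·π^2 + 4·π^4 + 498)·sin(x) + (-2·π^4 - 39/2 + 11·π^2)·sin(2·x) + (-98·π^2/27 + 358/81 + 4·π^4/3)·sin(3·x) + (-π^4 - 69/32 + 7·π^2/4)·sin(4·x) + (-26·π^2/25 + 906/625 + 4·π^4/5)·sin(5·x)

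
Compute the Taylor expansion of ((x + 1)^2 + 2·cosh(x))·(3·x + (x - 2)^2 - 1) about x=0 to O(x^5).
9·x^4/4 + 7·x^2 + 3·x + 9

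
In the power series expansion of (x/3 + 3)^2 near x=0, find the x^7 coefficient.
Expand to order 7: (x/3 + 3)^2 = x^2/9 + 2·x + 9 + O(x^8).
The coefficient of x^7 is 0.

Final answer: 0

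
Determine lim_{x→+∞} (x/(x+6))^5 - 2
As x → +∞: x/(x+6) = 1/(1 + 6/x) → 1, and the 5th power of a limit-1 base also → 1; with the additive constant, 1 - 2 = -1.
Limit = -1.

Final answer: -1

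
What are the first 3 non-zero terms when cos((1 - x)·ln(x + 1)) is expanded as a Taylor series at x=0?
3·x^3/2 - x^2/2 + 1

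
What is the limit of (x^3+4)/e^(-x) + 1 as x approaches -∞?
The quotient is an ∞/∞ indeterminate form as x → -∞.
Compare growth rates of the dominant terms (exponentials ≫ polynomials ≫ logarithms), or apply L'Hôpital's rule; the quotient → 0.
Adding the constant: 0 + 1 = 1. Limit = 1.

Final answer: 1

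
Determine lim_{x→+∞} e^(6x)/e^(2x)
This is an ∞/∞ indeterminate form as x → +∞.
Rewrite e^(6x)/e^(2x) = e^((6−2)x) = e^(4x); the exponent coefficient is 4 > 0 so e^(4x) → ∞.
Limit = ∞.

Final answer: ∞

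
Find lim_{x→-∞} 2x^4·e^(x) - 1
The product is a 0·∞ indeterminate form at x → -∞.
Rewrite the product as 2x^4 / e^(-x) (an ∞/∞ form) and apply L'Hôpital, or use the standard hierarchy e^(|x|) ≫ |x^4| as x → -∞.
The indeterminate product → 0, so the limit = -1.

Final answer: -1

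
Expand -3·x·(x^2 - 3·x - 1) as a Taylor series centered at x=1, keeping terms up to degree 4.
9 + 12·(x - 1) - 3·(x - 1)^3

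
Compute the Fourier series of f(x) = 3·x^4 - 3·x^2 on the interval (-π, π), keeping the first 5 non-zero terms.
(156 - 24·π^2)·cos(x) + (-12 + 6·π^2)·cos(2·x) + (28/9 - 8·π^2/3)·cos(3·x) + (-21/16 + 3·π^2/2)·cos(4·x) - π^2 + 3·π^4/5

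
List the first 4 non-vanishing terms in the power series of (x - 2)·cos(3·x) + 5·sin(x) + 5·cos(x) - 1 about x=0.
-16·x^3/3 + 13·x^2/2 + 6·x + 2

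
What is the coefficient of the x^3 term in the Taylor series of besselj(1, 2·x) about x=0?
Expand to order 3: besselj(1, 2·x) = -x^3/2 + x + O(x^4).
The coefficient of x^3 is -1/2.

Final answer: -1/2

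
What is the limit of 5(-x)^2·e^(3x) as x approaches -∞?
This is a 0·∞ indeterminate form at x → -∞.
Rewrite the product as 5(-x)^2 / e^(-3x) (an ∞/∞ form) and apply L'Hôpital, or use the standard hierarchy e^(3|x|) ≫ |(-x)^2| as x → -∞.
The indeterminate product → 0, so the limit = 0.

Final answer: 0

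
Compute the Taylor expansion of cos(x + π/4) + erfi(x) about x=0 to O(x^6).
x^5·(-√(2)/240 + 1/(5·√(π))) + √(2)·x^4/48 + x^3·(√(2)/12 + 2/(3·√(π))) - √(2)·x^2/4 + x·(-√(2)/2 + 2/√(π)) + √(2)/2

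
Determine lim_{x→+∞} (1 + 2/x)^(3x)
As x → +∞: write (1 + 2/x)^(3x) = ((1 + 2/x)^x)^3 → (e^2)^3 = e^6.
Limit = e^(6).

Final answer: e^(6)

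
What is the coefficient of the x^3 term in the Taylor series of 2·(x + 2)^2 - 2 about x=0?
Expand to order 3: 2·(x + 2)^2 - 2 = 2·x^2 + 8·x + 6 + O(x^4).
The coefficient of x^3 is 0.

Final answer: 0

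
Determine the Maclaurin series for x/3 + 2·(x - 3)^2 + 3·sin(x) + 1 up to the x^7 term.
-x^7/1680 + x^5/40 - x^3/2 + 2·x^2 - 26·x/3 + 19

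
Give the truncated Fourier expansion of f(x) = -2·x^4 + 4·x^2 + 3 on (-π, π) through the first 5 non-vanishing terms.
(-112 + 16·π^2)·cos(x) + (10 - 4·π^2)·cos(2·x) + (-80/27 + 16·π^2/9)·cos(3·x) + (11/8 - π^2)·cos(4·x) - 2·π^4/5 + 3 + 4·π^2/3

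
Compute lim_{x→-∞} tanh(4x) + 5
Evaluate the dominant behaviour as x → -∞; each term tends to a finite value or vanishes.
Limit = 4.

Final answer: 4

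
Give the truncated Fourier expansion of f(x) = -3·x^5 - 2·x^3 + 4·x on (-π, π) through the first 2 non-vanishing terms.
(-688 - 6·π^4 + 116·π^2)·sin(x) + (-13·π^2 + 31/2 + 3·π^4)·sin(2·x)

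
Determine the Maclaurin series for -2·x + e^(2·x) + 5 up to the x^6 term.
4·x^6/45 + 4·x^5/15 + 2·x^4/3 + 4·x^3/3 + 2·x^2 + 6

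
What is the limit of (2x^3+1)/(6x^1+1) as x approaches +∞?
This is an ∞/∞ indeterminate form as x → +∞.
Divide numerator and denominator by x^3 and let the lower-order terms vanish; the numerator's degree 3 exceeds the denominator's degree 1, so the quotient diverges.
Limit = ∞.

Final answer: ∞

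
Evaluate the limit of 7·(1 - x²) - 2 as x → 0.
Direct substitution at x = 0 gives 5.

Final answer: 5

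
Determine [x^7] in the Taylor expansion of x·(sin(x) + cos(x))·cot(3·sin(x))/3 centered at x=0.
Expand to order 7: x·(sin(x) + cos(x))·cot(3·sin(x))/3 = -10·x^7/189 - 137·x^6/8505 - 4·x^5/45 + 8·x^4/405 - x^3/3 - 10·x^2/27 + x/9 + 1/9 + O(x^8).
The coefficient of x^7 is -10/189.

Final answer: -10/189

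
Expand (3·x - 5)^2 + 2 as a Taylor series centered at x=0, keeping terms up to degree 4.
9·x^2 - 30·x + 27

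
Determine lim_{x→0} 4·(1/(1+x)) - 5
Direct substitution at x = 0 gives -1.

Final answer: -1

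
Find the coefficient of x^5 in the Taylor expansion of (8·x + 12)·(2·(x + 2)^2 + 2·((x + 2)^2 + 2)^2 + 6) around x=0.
Expand to order 5: (8·x + 12)·(2·(x + 2)^2 + 2·((x + 2)^2 + 2)^2 + 6) = 16·x^5 + 152·x^4 + 656·x^3 + 1528·x^2 + 1936·x + 1032 + O(x^6).
The coefficient of x^5 is 16.

Final answer: 16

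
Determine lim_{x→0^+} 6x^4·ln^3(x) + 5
The product is a 0·∞ indeterminate form at x → 0⁺.
Rewrite the product as 6·ln^3(x) / x^(-4) and apply L'Hôpital, or use the standard hierarchy x^(-4) ≫ |ln x|^3 as x → 0⁺.
The indeterminate product → 0, so the limit = 5.

Final answer: 5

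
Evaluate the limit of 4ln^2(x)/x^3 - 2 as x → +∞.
The quotient is an ∞/∞ indeterminate form as x → +∞.
The polynomial denominator x^3 dominates the logarithmic numerator (any positive power of x ≫ ln^2(x) as x → ∞), so the quotient → 0.
Adding the constant: 0 - 2 = -2. Limit = -2.

Final answer: -2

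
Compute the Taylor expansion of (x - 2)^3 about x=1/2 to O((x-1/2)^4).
-27/8 + 27·(x - 1/2)/4 - 9·(x - 1/2)^2/2 + (x - 1/2)^3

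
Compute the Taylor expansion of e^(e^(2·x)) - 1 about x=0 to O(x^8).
7016·e·x^7/315 + 812·e·x^6/45 + 208·e·x^5/15 + 10·e·x^4 + 20·e·x^3/3 + 4·e·x^2 + 2·e·x - 1 + e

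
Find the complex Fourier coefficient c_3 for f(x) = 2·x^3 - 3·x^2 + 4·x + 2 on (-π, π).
Compute the real Fourier coefficients first: a_3 = 4/3, b_3 = 16/9 + 4·π^2/3.
Then c_3 = (a_3 − i·b_3)/2 = 2/3 - 2·i·π^2/3 - 8·i/9.

Final answer: 2/3 - 2·i·π^2/3 - 8·i/9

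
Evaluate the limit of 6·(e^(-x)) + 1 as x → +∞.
Evaluate the dominant behaviour as x → +∞; each term tends to a finite value or vanishes.
Limit = 1.

Final answer: 1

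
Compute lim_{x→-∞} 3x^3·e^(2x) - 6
The product is a 0·∞ indeterminate form at x → -∞.
Rewrite the product as 3x^3 / e^(-2x) (an ∞/∞ form) and apply L'Hôpital, or use the standard hierarchy e^(2|x|) ≫ |x^3| as x → -∞.
The indeterminate product → 0, so the limit = -6.

Final answer: -6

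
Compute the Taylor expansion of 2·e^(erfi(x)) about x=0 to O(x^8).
x^7·(16/(315·π^(7/2)) + 8/(9·π^(5/2)) + 2/(21·√(π)) + 76/(45·π^(3/2))) + x^6·(8/(45·π^3) + 16/(9·π^2) + 56/(45·π)) + x^5·(8/(15·π^(5/2)) + 2/(5·√(π)) + 8/(3·π^(3/2))) + x^4·(4/(3·π^2) + 8/(3·π)) + x^3·(8/(3·π^(3/2)) + 4/(3·√(π))) + 4·x^2/π + 4·x/√(π) + 2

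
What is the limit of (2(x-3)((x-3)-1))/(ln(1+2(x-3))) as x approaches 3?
Both numerator and denominator → 0 as x → 3; this is a 0/0 indeterminate form.
Expand each to leading order near x = 3: numerator ~ -2·(x - 3), denominator ~ 2·(x - 3).
The limit of the ratio is -1.

Final answer: -1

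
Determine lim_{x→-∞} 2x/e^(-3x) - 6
The quotient is an ∞/∞ indeterminate form as x → -∞.
Compare growth rates of the dominant terms (exponentials ≫ polynomials ≫ logarithms), or apply L'Hôpital's rule; the quotient → 0.
Adding the constant: 0 - 6 = -6. Limit = -6.

Final answer: -6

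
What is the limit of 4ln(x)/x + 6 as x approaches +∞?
The quotient is an ∞/∞ indeterminate form as x → +∞.
The polynomial denominator x dominates the logarithmic numerator (any positive power of x ≫ ln(x) as x → ∞), so the quotient → 0.
Adding the constant: 0 + 6 = 6. Limit = 6.

Final answer: 6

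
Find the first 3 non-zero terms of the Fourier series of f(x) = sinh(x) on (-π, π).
sin(x)·sinh(π)/π - 4·sin(2·x)·sinh(π)/(5·π) + 3·sin(3·x)·sinh(π)/(5·π)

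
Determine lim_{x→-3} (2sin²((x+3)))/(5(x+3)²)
Both numerator and denominator → 0 as x → -3; this is a 0/0 indeterminate form.
Expand each to leading order near x = -3: numerator ~ 2·(x + 3)^2, denominator ~ 5·(x + 3)^2.
The limit of the ratio is 2/5.

Final answer: 2/5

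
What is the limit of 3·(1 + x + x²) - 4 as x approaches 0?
Direct substitution at x = 0 gives -1.

Final answer: -1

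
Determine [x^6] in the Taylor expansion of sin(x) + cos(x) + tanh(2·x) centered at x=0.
Expand to order 6: sin(x) + cos(x) + tanh(2·x) = -x^6/720 + 171·x^5/40 + x^4/24 - 17·x^3/6 - x^2/2 + 3·x + 1 + O(x^7).
The coefficient of x^6 is -1/720.

Final answer: -1/720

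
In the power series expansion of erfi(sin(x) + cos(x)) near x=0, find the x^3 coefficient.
Expand to order 3: erfi(sin(x) + cos(x)) = -e·x^3/(3·√(π)) + e·x^2/√(π) + 2·e·x/√(π) + erfi(1) + O(x^4).
The coefficient of x^3 is -e/(3·√(π)).

Final answer: -e/(3·√(π))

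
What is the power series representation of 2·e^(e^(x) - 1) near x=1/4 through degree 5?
2·e^(-1)·e^(e^(1/4)) + 2·e^(-3/4)·e^(e^(1/4))·(x - 1/4) + (e^(1/2)·e^(e^(1/4)) + e^(3/4)·e^(e^(1/4)))·e^(-5/4)·(x - 1/4)^2 + (e^(3/4)·e^(e^(1/4)) + e^(5/4)·e^(e^(1/4)) + 3·e·e^(e^(1/4)))·e^(-3/2)·(x - 1/4)^3/3 + (e^(3/4)·e^(e^(1/4)) + e^(3/2)·e^(e^(1/4)) + 7·e·e^(e^(1/4)) + 6·e^(5/4)·e^(e^(1/4)))·e^(-3/2)·(x - 1/4)^4/12 + (e^(3/4)·e^(e^(1/4)) + e^(7/4)·e^(e^(1/4)) + 15·e·e^(e^(1/4)) + 10·e^(3/2)·e^(e^(1/4)) + 25·e^(5/4)·e^(e^(1/4)))·e^(-3/2)·(x - 1/4)^5/60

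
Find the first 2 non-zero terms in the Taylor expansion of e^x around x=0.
x + 1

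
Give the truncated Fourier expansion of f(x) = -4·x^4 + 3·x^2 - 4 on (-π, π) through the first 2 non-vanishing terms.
(-204 + 32·π^2)·cos(x) - 4·π^4/5 - 4 + π^2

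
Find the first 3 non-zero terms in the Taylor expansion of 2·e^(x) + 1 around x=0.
x^2 + 2·x + 3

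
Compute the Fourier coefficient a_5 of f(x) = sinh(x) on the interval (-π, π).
a_5 = (1/π) ∫_{-π}^{π} f(x)·cos(5x) dx.
Evaluate the integral (use parity and integration by parts as needed): a_5 = 0.

Final answer: 0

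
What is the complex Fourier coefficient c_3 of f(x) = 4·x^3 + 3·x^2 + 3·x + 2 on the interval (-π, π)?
Compute the real Fourier coefficients first: a_3 = -4/3, b_3 = 2/9 + 8·π^2/3.
Then c_3 = (a_3 − i·b_3)/2 = -2/3 - 4·i·π^2/3 - i/9.

Final answer: -2/3 - 4·i·π^2/3 - i/9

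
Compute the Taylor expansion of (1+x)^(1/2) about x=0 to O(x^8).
33·x^7/2048 - 21·x^6/1024 + 7·x^5/256 - 5·x^4/128 + x^3/16 - x^2/8 + x/2 + 1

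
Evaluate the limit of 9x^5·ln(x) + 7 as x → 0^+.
The product is a 0·∞ indeterminate form at x → 0⁺.
Rewrite the product as 9·ln(x) / x^(-5) and apply L'Hôpital, or use the standard hierarchy x^(-5) ≫ |ln x| as x → 0⁺.
The indeterminate product → 0, so the limit = 7.

Final answer: 7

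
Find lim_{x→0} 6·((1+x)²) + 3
Direct substitution at x = 0 gives 9.

Final answer: 9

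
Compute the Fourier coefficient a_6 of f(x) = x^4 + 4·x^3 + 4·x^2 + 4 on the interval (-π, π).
a_6 = (1/π) ∫_{-π}^{π} f(x)·cos(6x) dx.
Evaluate the integral (use parity and integration by parts as needed): a_6 = 11/27 + 2·π^2/9.

Final answer: 11/27 + 2·π^2/9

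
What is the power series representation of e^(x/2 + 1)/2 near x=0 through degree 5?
e·x^5/7680 + e·x^4/768 + e·x^3/96 + e·x^2/16 + e·x/4 + e/2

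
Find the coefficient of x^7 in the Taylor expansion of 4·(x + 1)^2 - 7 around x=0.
Expand to order 7: 4·(x + 1)^2 - 7 = 4·x^2 + 8·x - 3 + O(x^8).
The coefficient of x^7 is 0.

Final answer: 0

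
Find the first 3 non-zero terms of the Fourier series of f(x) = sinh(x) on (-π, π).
sin(x)·sinh(π)/π - 4·sin(2·x)·sinh(π)/(5·π) + 3·sin(3·x)·sinh(π)/(5·π)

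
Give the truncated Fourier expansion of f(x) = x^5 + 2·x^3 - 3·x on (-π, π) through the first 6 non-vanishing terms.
(-36·π^2 + 2·π^4 + 210)·sin(x) + (-π^4 - 3/2 + 3·π^2)·sin(2·x) + (-154/81 - 4·π^2/27 + 2·π^4/3)·sin(3·x) + (-π^4/2 - 3·π^2/8 + 105/64)·sin(4·x) + (-822/625 + 12·π^2/25 + 2·π^4/5)·sin(5·x) + (-π^4/3 - 13·π^2/27 + 175/162)·sin(6·x)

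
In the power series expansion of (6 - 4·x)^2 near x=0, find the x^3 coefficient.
Expand to order 3: (6 - 4·x)^2 = 16·x^2 - 48·x + 36 + O(x^4).
The coefficient of x^3 is 0.

Final answer: 0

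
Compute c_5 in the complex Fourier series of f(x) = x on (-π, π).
Compute the real Fourier coefficients first: a_5 = 0, b_5 = 2/5.
Then c_5 = (a_5 − i·b_5)/2 = -i/5.

Final answer: -i/5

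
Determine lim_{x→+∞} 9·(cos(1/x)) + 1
Evaluate the dominant behaviour as x → +∞; each term tends to a finite value or vanishes.
Limit = 10.

Final answer: 10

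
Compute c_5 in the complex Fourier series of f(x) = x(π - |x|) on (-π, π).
Compute the real Fourier coefficients first: a_5 = 0, b_5 = 8/(125·π).
Then c_5 = (a_5 − i·b_5)/2 = -4·i/(125·π).

Final answer: -4·i/(125·π)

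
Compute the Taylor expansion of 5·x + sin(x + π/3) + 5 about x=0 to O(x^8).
-x^7/10080 - √(3)·x^6/1440 + x^5/240 + √(3)·x^4/48 - x^3/12 - √(3)·x^2/4 + 11·x/2 + √(3)/2 + 5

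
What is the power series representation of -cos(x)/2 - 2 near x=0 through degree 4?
-x^4/48 + x^2/4 - 5/2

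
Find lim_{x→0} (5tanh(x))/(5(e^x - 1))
Both numerator and denominator → 0 as x → 0; this is a 0/0 indeterminate form.
Expand each to leading order near x = 0: numerator ~ 5·x, denominator ~ 5·x.
The limit of the ratio is 1.

Final answer: 1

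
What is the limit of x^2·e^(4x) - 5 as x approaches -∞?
The product is a 0·∞ indeterminate form at x → -∞.
Rewrite the product as x^2 / e^(-4x) (an ∞/∞ form) and apply L'Hôpital, or use the standard hierarchy e^(4|x|) ≫ |x^2| as x → -∞.
The indeterminate product → 0, so the limit = -5.

Final answer: -5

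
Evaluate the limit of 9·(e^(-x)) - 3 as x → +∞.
Evaluate the dominant behaviour as x → +∞; each term tends to a finite value or vanishes.
Limit = -3.

Final answer: -3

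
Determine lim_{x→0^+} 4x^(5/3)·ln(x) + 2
The product is a 0·∞ indeterminate form at x → 0⁺.
Rewrite the product as 4·ln(x) / x^(-5/3) and apply L'Hôpital, or use the standard hierarchy x^(-5/3) ≫ |ln x| as x → 0⁺.
The indeterminate product → 0, so the limit = 2.

Final answer: 2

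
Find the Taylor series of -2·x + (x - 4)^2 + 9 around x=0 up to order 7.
x^2 - 10·x + 25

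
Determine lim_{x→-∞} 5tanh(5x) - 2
Evaluate the dominant behaviour as x → -∞; each term tends to a finite value or vanishes.
Limit = -7.

Final answer: -7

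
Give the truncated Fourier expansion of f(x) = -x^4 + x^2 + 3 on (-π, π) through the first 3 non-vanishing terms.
(-52 + 8·π^2)·cos(x) + (4 - 2·π^2)·cos(2·x) - π^4/5 + 3 + π^2/3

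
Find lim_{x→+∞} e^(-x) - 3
Evaluate the dominant behaviour as x → +∞; each term tends to a finite value or vanishes.
Limit = -3.

Final answer: -3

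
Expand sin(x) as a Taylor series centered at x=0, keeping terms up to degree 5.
x^5/120 - x^3/6 + x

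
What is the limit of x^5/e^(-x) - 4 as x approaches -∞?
The quotient is an ∞/∞ indeterminate form as x → -∞.
Compare growth rates of the dominant terms (exponentials ≫ polynomials ≫ logarithms), or apply L'Hôpital's rule; the quotient → 0.
Adding the constant: 0 - 4 = -4. Limit = -4.

Final answer: -4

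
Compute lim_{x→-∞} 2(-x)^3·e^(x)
This is a 0·∞ indeterminate form at x → -∞.
Rewrite the product as 2(-x)^3 / e^(-x) (an ∞/∞ form) and apply L'Hôpital, or use the standard hierarchy e^(|x|) ≫ |(-x)^3| as x → -∞.
The indeterminate product → 0, so the limit = 0.

Final answer: 0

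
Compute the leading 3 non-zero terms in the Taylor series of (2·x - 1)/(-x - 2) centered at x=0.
5·x^2/8 - 5·x/4 + 1/2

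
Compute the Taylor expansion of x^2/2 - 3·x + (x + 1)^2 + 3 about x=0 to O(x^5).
3·x^2/2 - x + 4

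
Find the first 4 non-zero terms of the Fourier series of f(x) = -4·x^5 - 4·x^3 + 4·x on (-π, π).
(-904 - 8·π^4 + 152·π^2)·sin(x) + (-16·π^2 + 20 + 4·π^4)·sin(2·x) + (-8·π^4/3 + 40/81 + 88·π^2/27)·sin(3·x) + (-π^2/2 - 29/16 + 2·π^4)·sin(4·x)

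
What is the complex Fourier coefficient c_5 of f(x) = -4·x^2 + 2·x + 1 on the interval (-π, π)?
Compute the real Fourier coefficients first: a_5 = 16/25, b_5 = 4/5.
Then c_5 = (a_5 − i·b_5)/2 = 8/25 - 2·i/5.

Final answer: 8/25 - 2·i/5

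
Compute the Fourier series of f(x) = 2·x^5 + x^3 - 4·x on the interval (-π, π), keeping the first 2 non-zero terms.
(-78·π^2 + 4·π^4 + 460)·sin(x) + (-2·π^4 - 19/2 + 9·π^2)·sin(2·x)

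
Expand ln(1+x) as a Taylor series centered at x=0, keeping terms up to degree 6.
-x^6/6 + x^5/5 - x^4/4 + x^3/3 - x^2/2 + x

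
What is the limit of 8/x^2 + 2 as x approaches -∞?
Evaluate the dominant behaviour as x → -∞; each term tends to a finite value or vanishes.
Limit = 2.

Final answer: 2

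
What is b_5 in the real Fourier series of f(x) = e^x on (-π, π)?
b_5 = (1/π) ∫_{-π}^{π} f(x)·sin(5x) dx.
Evaluate the integral (use parity and integration by parts as needed): b_5 = (-5 + 5·e^(2·π))·e^(-π)/(26·π).

Final answer: (-5 + 5·e^(2·π))·e^(-π)/(26·π)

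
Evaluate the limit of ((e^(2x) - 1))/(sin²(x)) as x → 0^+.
Both numerator and denominator → 0 as x → 0^+; this is a 0/0 indeterminate form.
Expand each to leading order near x = 0: numerator ~ 2·x, denominator ~ x^2.
The limit of the ratio is ∞.

Final answer: ∞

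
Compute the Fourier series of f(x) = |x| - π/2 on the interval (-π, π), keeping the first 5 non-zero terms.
-4·cos(x)/π - 4·cos(3·x)/(9·π) - 4·cos(5·x)/(25·π) - 4·cos(7·x)/(49·π) - 4·cos(9·x)/(81·π)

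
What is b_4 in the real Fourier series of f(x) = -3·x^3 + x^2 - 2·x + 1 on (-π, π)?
b_4 = (1/π) ∫_{-π}^{π} f(x)·sin(4x) dx.
Evaluate the integral (use parity and integration by parts as needed): b_4 = 7/16 + 3·π^2/2.

Final answer: 7/16 + 3·π^2/2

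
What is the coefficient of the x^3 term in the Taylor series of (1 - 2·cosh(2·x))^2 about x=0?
Expand to order 3: (1 - 2·cosh(2·x))^2 = 8·x^2 + 1 + O(x^4).
The coefficient of x^3 is 0.

Final answer: 0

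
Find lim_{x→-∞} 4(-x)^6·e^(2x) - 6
The product is a 0·∞ indeterminate form at x → -∞.
Rewrite the product as 4(-x)^6 / e^(-2x) (an ∞/∞ form) and apply L'Hôpital, or use the standard hierarchy e^(2|x|) ≫ |(-x)^6| as x → -∞.
The indeterminate product → 0, so the limit = -6.

Final answer: -6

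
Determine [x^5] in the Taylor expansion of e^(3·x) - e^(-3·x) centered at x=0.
Expand to order 5: e^(3·x) - e^(-3·x) = 81·x^5/20 + 9·x^3 + 6·x + O(x^6).
The coefficient of x^5 is 81/20.

Final answer: 81/20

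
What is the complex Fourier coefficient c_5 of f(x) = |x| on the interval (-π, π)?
Compute the real Fourier coefficients first: a_5 = -4/(25·π), b_5 = 0.
Then c_5 = (a_5 − i·b_5)/2 = -2/(25·π).

Final answer: -2/(25·π)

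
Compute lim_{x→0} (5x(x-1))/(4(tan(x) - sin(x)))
Both numerator and denominator → 0 as x → 0; this is a 0/0 indeterminate form.
Expand each to leading order near x = 0: numerator ~ -5·x, denominator ~ 2·x^3.
The limit of the ratio is -∞.

Final answer: -∞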